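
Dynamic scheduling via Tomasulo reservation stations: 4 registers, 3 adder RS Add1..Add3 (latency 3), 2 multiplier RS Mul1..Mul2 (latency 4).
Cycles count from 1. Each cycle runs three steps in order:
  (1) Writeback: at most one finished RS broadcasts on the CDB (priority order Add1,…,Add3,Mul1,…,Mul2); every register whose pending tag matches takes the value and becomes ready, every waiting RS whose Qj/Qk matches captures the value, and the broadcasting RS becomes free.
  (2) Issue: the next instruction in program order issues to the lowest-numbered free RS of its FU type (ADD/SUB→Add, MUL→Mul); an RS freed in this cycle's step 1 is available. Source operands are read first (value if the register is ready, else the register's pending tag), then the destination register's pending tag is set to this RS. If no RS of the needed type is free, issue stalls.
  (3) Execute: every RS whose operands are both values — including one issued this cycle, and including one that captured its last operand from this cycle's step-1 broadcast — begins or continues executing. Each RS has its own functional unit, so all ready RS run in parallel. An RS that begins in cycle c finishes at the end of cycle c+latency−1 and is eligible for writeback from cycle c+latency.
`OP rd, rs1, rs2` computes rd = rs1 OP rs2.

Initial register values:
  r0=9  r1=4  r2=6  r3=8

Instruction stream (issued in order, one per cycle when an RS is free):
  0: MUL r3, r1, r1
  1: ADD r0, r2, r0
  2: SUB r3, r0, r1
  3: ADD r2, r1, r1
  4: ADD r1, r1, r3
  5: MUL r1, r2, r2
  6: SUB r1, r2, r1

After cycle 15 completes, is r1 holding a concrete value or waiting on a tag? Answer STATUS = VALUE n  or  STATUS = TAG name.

c1: issue MUL r3<-Mul1 | r0:9,r1:4,r2:6,r3:Mul1
c2: issue ADD r0<-Add1 | r0:Add1,r1:4,r2:6,r3:Mul1
c3: issue SUB r3<-Add2 | r0:Add1,r1:4,r2:6,r3:Add2
c4: issue ADD r2<-Add3 | r0:Add1,r1:4,r2:Add3,r3:Add2
c5: CDB Add1=15; issue ADD r1<-Add1 | r0:15,r1:Add1,r2:Add3,r3:Add2
c6: CDB Mul1=16; issue MUL r1<-Mul1 | r0:15,r1:Mul1,r2:Add3,r3:Add2
c7: CDB Add3=8; issue SUB r1<-Add3 | r0:15,r1:Add3,r2:8,r3:Add2
c8: CDB Add2=11 | r0:15,r1:Add3,r2:8,r3:11
c9: - | r0:15,r1:Add3,r2:8,r3:11
c10: - | r0:15,r1:Add3,r2:8,r3:11
c11: CDB Add1=15 | r0:15,r1:Add3,r2:8,r3:11
c12: CDB Mul1=64 | r0:15,r1:Add3,r2:8,r3:11
c13: - | r0:15,r1:Add3,r2:8,r3:11
c14: - | r0:15,r1:Add3,r2:8,r3:11
c15: CDB Add3=-56 | r0:15,r1:-56,r2:8,r3:11

STATUS = VALUE -56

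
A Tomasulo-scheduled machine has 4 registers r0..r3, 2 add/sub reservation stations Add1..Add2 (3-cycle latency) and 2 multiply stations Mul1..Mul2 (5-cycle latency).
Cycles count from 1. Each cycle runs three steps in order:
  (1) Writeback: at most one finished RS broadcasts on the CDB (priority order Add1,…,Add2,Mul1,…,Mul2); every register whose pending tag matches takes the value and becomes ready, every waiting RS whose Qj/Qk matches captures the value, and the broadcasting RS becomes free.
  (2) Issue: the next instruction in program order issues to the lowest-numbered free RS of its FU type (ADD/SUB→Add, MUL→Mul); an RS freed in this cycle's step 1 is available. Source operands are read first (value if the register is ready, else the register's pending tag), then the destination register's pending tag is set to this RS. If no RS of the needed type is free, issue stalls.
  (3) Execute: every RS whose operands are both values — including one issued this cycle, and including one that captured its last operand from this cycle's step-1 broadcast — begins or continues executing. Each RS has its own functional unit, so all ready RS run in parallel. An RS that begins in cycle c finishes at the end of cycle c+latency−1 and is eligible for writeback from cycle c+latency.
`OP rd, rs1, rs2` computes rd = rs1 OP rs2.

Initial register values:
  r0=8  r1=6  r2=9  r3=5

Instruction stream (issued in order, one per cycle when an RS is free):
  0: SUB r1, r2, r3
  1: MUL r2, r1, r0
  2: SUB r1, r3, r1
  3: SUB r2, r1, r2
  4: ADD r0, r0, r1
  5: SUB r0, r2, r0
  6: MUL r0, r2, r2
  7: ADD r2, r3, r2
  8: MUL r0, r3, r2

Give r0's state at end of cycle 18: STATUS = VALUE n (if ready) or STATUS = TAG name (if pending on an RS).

  c1: issue SUB r1<-Add1  regs: r0:8,r1:Add1,r2:9,r3:5
  c2: issue MUL r2<-Mul1  regs: r0:8,r1:Add1,r2:Mul1,r3:5
  c3: issue SUB r1<-Add2  regs: r0:8,r1:Add2,r2:Mul1,r3:5
  c4: CDB Add1=4; issue SUB r2<-Add1  regs: r0:8,r1:Add2,r2:Add1,r3:5
  c5: stall  regs: r0:8,r1:Add2,r2:Add1,r3:5
  c6: stall  regs: r0:8,r1:Add2,r2:Add1,r3:5
  c7: CDB Add2=1; issue ADD r0<-Add2  regs: r0:Add2,r1:1,r2:Add1,r3:5
  c8: stall  regs: r0:Add2,r1:1,r2:Add1,r3:5
  c9: CDB Mul1=32; stall  regs: r0:Add2,r1:1,r2:Add1,r3:5
  c10: CDB Add2=9; issue SUB r0<-Add2  regs: r0:Add2,r1:1,r2:Add1,r3:5
  c11: issue MUL r0<-Mul1  regs: r0:Mul1,r1:1,r2:Add1,r3:5
  c12: CDB Add1=-31; issue ADD r2<-Add1  regs: r0:Mul1,r1:1,r2:Add1,r3:5
  c13: issue MUL r0<-Mul2  regs: r0:Mul2,r1:1,r2:Add1,r3:5
  c14: -  regs: r0:Mul2,r1:1,r2:Add1,r3:5
  c15: CDB Add1=-26  regs: r0:Mul2,r1:1,r2:-26,r3:5
  c16: CDB Add2=-40  regs: r0:Mul2,r1:1,r2:-26,r3:5
  c17: CDB Mul1=961  regs: r0:Mul2,r1:1,r2:-26,r3:5
  c18: -  regs: r0:Mul2,r1:1,r2:-26,r3:5

STATUS = TAG Mul2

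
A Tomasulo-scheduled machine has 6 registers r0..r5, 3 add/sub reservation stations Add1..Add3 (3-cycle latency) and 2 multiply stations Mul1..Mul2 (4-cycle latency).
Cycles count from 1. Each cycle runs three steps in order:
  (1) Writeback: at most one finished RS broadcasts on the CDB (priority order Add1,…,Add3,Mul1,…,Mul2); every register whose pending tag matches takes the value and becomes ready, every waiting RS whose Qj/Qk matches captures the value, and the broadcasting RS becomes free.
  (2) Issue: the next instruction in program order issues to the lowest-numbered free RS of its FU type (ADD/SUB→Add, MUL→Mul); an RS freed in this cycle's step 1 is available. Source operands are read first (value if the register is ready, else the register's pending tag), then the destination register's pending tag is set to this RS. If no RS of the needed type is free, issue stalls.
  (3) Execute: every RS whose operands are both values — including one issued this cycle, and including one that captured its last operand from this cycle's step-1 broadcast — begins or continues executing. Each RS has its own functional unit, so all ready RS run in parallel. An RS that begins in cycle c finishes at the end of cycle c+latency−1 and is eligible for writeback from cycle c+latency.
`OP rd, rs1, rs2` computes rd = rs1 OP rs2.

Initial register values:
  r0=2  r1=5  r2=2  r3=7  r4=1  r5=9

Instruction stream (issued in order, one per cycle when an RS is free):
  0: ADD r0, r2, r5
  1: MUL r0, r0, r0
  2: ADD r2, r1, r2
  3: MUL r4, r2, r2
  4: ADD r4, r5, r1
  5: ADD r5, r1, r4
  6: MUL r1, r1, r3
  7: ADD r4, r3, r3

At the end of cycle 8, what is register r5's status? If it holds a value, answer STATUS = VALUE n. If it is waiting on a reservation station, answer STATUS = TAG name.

STATUS = TAG Add2

c1: issue ADD r0<-Add1 | r0:Add1,r1:5,r2:2,r3:7,r4:1,r5:9
c2: issue MUL r0<-Mul1 | r0:Mul1,r1:5,r2:2,r3:7,r4:1,r5:9
c3: issue ADD r2<-Add2 | r0:Mul1,r1:5,r2:Add2,r3:7,r4:1,r5:9
c4: CDB Add1=11; issue MUL r4<-Mul2 | r0:Mul1,r1:5,r2:Add2,r3:7,r4:Mul2,r5:9
c5: issue ADD r4<-Add1 | r0:Mul1,r1:5,r2:Add2,r3:7,r4:Add1,r5:9
c6: CDB Add2=7; issue ADD r5<-Add2 | r0:Mul1,r1:5,r2:7,r3:7,r4:Add1,r5:Add2
c7: stall | r0:Mul1,r1:5,r2:7,r3:7,r4:Add1,r5:Add2
c8: CDB Add1=14; stall | r0:Mul1,r1:5,r2:7,r3:7,r4:14,r5:Add2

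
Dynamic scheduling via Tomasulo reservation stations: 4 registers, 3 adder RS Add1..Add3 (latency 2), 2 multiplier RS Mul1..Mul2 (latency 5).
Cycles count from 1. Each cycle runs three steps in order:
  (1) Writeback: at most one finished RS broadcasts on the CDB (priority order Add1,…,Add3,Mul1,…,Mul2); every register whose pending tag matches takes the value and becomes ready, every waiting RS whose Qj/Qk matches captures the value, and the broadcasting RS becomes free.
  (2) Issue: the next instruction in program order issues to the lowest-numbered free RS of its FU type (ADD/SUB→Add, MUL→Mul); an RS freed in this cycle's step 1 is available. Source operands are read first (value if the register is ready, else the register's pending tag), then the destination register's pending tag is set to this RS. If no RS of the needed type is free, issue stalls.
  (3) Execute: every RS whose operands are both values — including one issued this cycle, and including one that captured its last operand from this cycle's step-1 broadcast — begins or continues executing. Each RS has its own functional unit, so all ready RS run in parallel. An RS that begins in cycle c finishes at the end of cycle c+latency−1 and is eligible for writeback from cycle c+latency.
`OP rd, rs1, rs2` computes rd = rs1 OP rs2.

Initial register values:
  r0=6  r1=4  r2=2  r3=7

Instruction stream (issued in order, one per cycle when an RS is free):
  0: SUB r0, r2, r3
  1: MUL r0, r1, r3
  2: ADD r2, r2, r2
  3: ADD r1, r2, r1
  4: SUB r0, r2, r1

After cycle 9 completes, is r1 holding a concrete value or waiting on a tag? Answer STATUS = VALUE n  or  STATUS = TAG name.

STATUS = VALUE 8

c1: issue SUB r0<-Add1 | r0:Add1,r1:4,r2:2,r3:7
c2: issue MUL r0<-Mul1 | r0:Mul1,r1:4,r2:2,r3:7
c3: CDB Add1=-5; issue ADD r2<-Add1 | r0:Mul1,r1:4,r2:Add1,r3:7
c4: issue ADD r1<-Add2 | r0:Mul1,r1:Add2,r2:Add1,r3:7
c5: CDB Add1=4; issue SUB r0<-Add1 | r0:Add1,r1:Add2,r2:4,r3:7
c6: - | r0:Add1,r1:Add2,r2:4,r3:7
c7: CDB Add2=8 | r0:Add1,r1:8,r2:4,r3:7
c8: CDB Mul1=28 | r0:Add1,r1:8,r2:4,r3:7
c9: CDB Add1=-4 | r0:-4,r1:8,r2:4,r3:7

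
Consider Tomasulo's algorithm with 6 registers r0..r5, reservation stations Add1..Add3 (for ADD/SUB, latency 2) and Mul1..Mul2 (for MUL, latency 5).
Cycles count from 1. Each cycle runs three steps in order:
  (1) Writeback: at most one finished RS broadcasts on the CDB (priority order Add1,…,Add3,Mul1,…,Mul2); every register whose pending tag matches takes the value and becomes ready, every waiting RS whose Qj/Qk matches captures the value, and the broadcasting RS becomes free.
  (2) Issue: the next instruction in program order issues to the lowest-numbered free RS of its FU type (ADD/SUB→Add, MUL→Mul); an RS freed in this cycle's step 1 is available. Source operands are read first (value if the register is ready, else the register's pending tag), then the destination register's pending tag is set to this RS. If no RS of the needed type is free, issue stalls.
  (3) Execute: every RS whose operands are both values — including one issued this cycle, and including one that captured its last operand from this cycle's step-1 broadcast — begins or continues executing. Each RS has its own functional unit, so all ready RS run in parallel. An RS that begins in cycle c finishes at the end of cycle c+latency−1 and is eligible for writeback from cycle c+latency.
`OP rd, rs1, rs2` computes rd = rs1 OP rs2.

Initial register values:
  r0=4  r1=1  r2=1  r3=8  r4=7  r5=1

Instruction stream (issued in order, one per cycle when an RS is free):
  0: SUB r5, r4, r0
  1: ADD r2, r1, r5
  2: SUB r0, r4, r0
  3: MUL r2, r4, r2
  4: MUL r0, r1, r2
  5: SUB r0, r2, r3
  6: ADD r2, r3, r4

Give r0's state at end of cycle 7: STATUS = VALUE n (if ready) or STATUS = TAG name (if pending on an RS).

STATUS = TAG Add1

  c1: issue SUB r5<-Add1  regs: r0:4,r1:1,r2:1,r3:8,r4:7,r5:Add1
  c2: issue ADD r2<-Add2  regs: r0:4,r1:1,r2:Add2,r3:8,r4:7,r5:Add1
  c3: CDB Add1=3; issue SUB r0<-Add1  regs: r0:Add1,r1:1,r2:Add2,r3:8,r4:7,r5:3
  c4: issue MUL r2<-Mul1  regs: r0:Add1,r1:1,r2:Mul1,r3:8,r4:7,r5:3
  c5: CDB Add1=3; issue MUL r0<-Mul2  regs: r0:Mul2,r1:1,r2:Mul1,r3:8,r4:7,r5:3
  c6: CDB Add2=4; issue SUB r0<-Add1  regs: r0:Add1,r1:1,r2:Mul1,r3:8,r4:7,r5:3
  c7: issue ADD r2<-Add2  regs: r0:Add1,r1:1,r2:Add2,r3:8,r4:7,r5:3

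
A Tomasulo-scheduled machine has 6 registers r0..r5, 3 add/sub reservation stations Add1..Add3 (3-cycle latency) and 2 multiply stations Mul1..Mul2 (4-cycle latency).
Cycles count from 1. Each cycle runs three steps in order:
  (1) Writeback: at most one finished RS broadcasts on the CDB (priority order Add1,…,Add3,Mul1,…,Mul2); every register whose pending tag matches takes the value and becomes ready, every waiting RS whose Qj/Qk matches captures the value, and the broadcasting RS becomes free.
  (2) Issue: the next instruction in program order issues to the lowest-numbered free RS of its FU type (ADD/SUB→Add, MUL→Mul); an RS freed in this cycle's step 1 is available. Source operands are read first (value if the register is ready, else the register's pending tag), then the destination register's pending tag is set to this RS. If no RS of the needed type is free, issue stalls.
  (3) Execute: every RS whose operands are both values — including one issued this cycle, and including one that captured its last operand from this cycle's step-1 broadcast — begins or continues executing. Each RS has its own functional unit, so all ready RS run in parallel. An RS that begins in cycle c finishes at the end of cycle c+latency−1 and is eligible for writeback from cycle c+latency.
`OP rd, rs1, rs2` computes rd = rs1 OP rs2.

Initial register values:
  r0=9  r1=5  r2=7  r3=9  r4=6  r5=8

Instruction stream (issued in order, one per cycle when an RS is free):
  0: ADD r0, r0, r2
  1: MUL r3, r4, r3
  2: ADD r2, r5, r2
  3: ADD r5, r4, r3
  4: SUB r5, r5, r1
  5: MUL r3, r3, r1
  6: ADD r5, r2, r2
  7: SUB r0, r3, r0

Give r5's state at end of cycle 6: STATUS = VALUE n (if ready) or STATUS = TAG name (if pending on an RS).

STATUS = TAG Add3

cycle 1: issue ADD r0<-Add1 // r0:Add1,r1:5,r2:7,r3:9,r4:6,r5:8
cycle 2: issue MUL r3<-Mul1 // r0:Add1,r1:5,r2:7,r3:Mul1,r4:6,r5:8
cycle 3: issue ADD r2<-Add2 // r0:Add1,r1:5,r2:Add2,r3:Mul1,r4:6,r5:8
cycle 4: CDB Add1=16; issue ADD r5<-Add1 // r0:16,r1:5,r2:Add2,r3:Mul1,r4:6,r5:Add1
cycle 5: issue SUB r5<-Add3 // r0:16,r1:5,r2:Add2,r3:Mul1,r4:6,r5:Add3
cycle 6: CDB Add2=15; issue MUL r3<-Mul2 // r0:16,r1:5,r2:15,r3:Mul2,r4:6,r5:Add3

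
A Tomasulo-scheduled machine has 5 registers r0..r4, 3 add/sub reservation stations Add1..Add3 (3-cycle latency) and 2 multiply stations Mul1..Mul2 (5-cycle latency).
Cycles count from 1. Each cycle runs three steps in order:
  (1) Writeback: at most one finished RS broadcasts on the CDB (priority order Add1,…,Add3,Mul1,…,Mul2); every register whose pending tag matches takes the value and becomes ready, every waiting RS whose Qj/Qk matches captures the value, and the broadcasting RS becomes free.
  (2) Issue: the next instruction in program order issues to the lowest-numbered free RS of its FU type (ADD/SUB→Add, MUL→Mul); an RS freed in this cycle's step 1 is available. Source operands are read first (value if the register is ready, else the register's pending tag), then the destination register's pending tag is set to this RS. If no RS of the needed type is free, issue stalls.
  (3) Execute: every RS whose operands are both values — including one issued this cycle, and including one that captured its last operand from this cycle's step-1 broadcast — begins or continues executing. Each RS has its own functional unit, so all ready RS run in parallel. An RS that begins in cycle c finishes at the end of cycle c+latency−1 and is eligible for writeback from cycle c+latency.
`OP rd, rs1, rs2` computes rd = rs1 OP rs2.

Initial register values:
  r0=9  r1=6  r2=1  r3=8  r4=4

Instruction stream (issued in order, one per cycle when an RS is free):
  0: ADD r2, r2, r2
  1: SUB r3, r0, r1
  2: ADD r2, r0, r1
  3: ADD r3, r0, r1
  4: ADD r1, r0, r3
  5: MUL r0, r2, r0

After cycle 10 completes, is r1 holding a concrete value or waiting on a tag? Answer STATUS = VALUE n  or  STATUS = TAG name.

STATUS = VALUE 24

cycle 1: issue ADD r2<-Add1 // r0:9,r1:6,r2:Add1,r3:8,r4:4
cycle 2: issue SUB r3<-Add2 // r0:9,r1:6,r2:Add1,r3:Add2,r4:4
cycle 3: issue ADD r2<-Add3 // r0:9,r1:6,r2:Add3,r3:Add2,r4:4
cycle 4: CDB Add1=2; issue ADD r3<-Add1 // r0:9,r1:6,r2:Add3,r3:Add1,r4:4
cycle 5: CDB Add2=3; issue ADD r1<-Add2 // r0:9,r1:Add2,r2:Add3,r3:Add1,r4:4
cycle 6: CDB Add3=15; issue MUL r0<-Mul1 // r0:Mul1,r1:Add2,r2:15,r3:Add1,r4:4
cycle 7: CDB Add1=15 // r0:Mul1,r1:Add2,r2:15,r3:15,r4:4
cycle 8: - // r0:Mul1,r1:Add2,r2:15,r3:15,r4:4
cycle 9: - // r0:Mul1,r1:Add2,r2:15,r3:15,r4:4
cycle 10: CDB Add2=24 // r0:Mul1,r1:24,r2:15,r3:15,r4:4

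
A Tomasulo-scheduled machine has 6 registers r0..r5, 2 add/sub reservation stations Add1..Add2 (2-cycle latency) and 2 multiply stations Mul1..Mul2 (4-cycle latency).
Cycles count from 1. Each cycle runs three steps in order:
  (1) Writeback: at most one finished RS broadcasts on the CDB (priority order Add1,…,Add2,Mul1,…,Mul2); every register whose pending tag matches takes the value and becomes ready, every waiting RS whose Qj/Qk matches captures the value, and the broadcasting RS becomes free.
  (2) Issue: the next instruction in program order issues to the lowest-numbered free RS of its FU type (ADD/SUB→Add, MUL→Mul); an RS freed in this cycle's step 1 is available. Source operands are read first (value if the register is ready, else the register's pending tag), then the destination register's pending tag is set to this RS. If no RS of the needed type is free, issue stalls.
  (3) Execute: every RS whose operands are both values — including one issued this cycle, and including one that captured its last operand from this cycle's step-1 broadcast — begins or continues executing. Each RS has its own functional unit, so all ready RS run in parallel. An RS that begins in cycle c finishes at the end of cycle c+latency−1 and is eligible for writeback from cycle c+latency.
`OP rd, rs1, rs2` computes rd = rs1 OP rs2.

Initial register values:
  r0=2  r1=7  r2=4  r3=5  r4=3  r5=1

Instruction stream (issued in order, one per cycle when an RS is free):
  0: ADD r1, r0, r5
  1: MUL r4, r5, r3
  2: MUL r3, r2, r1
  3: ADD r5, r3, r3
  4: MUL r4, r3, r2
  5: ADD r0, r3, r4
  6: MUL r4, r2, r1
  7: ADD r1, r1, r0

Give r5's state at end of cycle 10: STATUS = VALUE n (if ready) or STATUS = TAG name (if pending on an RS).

  c1: issue ADD r1<-Add1  regs: r0:2,r1:Add1,r2:4,r3:5,r4:3,r5:1
  c2: issue MUL r4<-Mul1  regs: r0:2,r1:Add1,r2:4,r3:5,r4:Mul1,r5:1
  c3: CDB Add1=3; issue MUL r3<-Mul2  regs: r0:2,r1:3,r2:4,r3:Mul2,r4:Mul1,r5:1
  c4: issue ADD r5<-Add1  regs: r0:2,r1:3,r2:4,r3:Mul2,r4:Mul1,r5:Add1
  c5: stall  regs: r0:2,r1:3,r2:4,r3:Mul2,r4:Mul1,r5:Add1
  c6: CDB Mul1=5; issue MUL r4<-Mul1  regs: r0:2,r1:3,r2:4,r3:Mul2,r4:Mul1,r5:Add1
  c7: CDB Mul2=12; issue ADD r0<-Add2  regs: r0:Add2,r1:3,r2:4,r3:12,r4:Mul1,r5:Add1
  c8: issue MUL r4<-Mul2  regs: r0:Add2,r1:3,r2:4,r3:12,r4:Mul2,r5:Add1
  c9: CDB Add1=24; issue ADD r1<-Add1  regs: r0:Add2,r1:Add1,r2:4,r3:12,r4:Mul2,r5:24
  c10: -  regs: r0:Add2,r1:Add1,r2:4,r3:12,r4:Mul2,r5:24

STATUS = VALUE 24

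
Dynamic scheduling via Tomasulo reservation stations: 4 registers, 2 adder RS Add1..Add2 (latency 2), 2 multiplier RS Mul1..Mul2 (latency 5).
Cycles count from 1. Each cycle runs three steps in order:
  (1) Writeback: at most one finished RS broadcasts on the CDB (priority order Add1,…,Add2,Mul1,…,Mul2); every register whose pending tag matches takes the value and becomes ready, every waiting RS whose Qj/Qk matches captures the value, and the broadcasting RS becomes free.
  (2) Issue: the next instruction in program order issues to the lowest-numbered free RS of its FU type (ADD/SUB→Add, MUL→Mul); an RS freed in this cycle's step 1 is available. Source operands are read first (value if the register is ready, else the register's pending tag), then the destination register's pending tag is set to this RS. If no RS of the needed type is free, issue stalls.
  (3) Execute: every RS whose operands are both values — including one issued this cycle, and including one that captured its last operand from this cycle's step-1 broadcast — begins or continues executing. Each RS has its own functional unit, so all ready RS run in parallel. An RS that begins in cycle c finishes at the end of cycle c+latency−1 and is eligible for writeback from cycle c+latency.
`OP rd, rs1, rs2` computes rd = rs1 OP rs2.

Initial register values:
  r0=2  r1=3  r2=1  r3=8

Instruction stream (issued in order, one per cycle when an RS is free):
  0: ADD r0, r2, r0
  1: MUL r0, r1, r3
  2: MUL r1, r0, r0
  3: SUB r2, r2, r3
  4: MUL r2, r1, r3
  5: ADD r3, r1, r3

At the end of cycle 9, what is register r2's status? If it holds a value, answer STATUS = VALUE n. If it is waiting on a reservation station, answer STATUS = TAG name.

STATUS = TAG Mul1

cycle 1: issue ADD r0<-Add1 // r0:Add1,r1:3,r2:1,r3:8
cycle 2: issue MUL r0<-Mul1 // r0:Mul1,r1:3,r2:1,r3:8
cycle 3: CDB Add1=3; issue MUL r1<-Mul2 // r0:Mul1,r1:Mul2,r2:1,r3:8
cycle 4: issue SUB r2<-Add1 // r0:Mul1,r1:Mul2,r2:Add1,r3:8
cycle 5: stall // r0:Mul1,r1:Mul2,r2:Add1,r3:8
cycle 6: CDB Add1=-7; stall // r0:Mul1,r1:Mul2,r2:-7,r3:8
cycle 7: CDB Mul1=24; issue MUL r2<-Mul1 // r0:24,r1:Mul2,r2:Mul1,r3:8
cycle 8: issue ADD r3<-Add1 // r0:24,r1:Mul2,r2:Mul1,r3:Add1
cycle 9: - // r0:24,r1:Mul2,r2:Mul1,r3:Add1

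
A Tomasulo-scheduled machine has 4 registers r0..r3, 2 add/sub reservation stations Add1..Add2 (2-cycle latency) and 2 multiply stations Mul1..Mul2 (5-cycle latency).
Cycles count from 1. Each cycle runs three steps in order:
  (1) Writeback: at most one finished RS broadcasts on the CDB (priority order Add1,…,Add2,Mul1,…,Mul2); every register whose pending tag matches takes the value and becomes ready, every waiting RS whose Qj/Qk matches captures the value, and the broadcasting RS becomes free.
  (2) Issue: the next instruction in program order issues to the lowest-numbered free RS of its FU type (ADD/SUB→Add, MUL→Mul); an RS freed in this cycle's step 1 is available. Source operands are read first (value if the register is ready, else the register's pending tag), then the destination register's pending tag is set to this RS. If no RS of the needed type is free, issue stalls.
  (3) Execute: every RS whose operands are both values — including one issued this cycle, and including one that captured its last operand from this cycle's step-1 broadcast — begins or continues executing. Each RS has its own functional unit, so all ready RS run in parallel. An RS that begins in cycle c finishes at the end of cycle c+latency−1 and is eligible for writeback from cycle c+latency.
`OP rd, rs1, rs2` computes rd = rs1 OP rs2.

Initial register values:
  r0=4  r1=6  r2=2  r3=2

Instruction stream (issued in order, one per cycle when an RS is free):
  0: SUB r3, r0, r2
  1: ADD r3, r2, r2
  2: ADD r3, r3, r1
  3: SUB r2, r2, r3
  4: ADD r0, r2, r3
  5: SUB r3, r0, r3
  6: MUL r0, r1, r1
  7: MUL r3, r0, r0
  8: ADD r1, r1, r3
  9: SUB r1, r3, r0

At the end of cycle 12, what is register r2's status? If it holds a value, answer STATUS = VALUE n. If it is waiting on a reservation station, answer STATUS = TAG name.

cycle 1: issue SUB r3<-Add1 // r0:4,r1:6,r2:2,r3:Add1
cycle 2: issue ADD r3<-Add2 // r0:4,r1:6,r2:2,r3:Add2
cycle 3: CDB Add1=2; issue ADD r3<-Add1 // r0:4,r1:6,r2:2,r3:Add1
cycle 4: CDB Add2=4; issue SUB r2<-Add2 // r0:4,r1:6,r2:Add2,r3:Add1
cycle 5: stall // r0:4,r1:6,r2:Add2,r3:Add1
cycle 6: CDB Add1=10; issue ADD r0<-Add1 // r0:Add1,r1:6,r2:Add2,r3:10
cycle 7: stall // r0:Add1,r1:6,r2:Add2,r3:10
cycle 8: CDB Add2=-8; issue SUB r3<-Add2 // r0:Add1,r1:6,r2:-8,r3:Add2
cycle 9: issue MUL r0<-Mul1 // r0:Mul1,r1:6,r2:-8,r3:Add2
cycle 10: CDB Add1=2; issue MUL r3<-Mul2 // r0:Mul1,r1:6,r2:-8,r3:Mul2
cycle 11: issue ADD r1<-Add1 // r0:Mul1,r1:Add1,r2:-8,r3:Mul2
cycle 12: CDB Add2=-8; issue SUB r1<-Add2 // r0:Mul1,r1:Add2,r2:-8,r3:Mul2

STATUS = VALUE -8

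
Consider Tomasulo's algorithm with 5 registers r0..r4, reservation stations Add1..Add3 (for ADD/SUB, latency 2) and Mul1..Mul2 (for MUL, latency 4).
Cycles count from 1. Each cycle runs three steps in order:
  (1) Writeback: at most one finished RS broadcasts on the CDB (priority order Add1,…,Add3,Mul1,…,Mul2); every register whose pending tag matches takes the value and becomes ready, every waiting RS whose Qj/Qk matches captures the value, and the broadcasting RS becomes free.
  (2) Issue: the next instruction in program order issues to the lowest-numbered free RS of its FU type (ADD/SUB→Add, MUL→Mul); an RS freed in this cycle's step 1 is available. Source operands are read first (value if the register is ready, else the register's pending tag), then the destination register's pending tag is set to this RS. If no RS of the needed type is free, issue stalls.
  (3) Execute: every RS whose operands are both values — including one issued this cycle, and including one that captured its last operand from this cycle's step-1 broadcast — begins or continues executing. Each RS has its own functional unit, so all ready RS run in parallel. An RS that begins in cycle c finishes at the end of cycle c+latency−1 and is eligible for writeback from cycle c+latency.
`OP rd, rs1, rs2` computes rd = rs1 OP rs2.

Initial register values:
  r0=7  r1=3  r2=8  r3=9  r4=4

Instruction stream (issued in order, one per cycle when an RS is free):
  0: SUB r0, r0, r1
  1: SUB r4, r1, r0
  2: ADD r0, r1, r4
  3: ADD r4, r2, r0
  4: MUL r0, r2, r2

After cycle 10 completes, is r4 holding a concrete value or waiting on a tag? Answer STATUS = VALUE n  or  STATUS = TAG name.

c1: issue SUB r0<-Add1 | r0:Add1,r1:3,r2:8,r3:9,r4:4
c2: issue SUB r4<-Add2 | r0:Add1,r1:3,r2:8,r3:9,r4:Add2
c3: CDB Add1=4; issue ADD r0<-Add1 | r0:Add1,r1:3,r2:8,r3:9,r4:Add2
c4: issue ADD r4<-Add3 | r0:Add1,r1:3,r2:8,r3:9,r4:Add3
c5: CDB Add2=-1; issue MUL r0<-Mul1 | r0:Mul1,r1:3,r2:8,r3:9,r4:Add3
c6: - | r0:Mul1,r1:3,r2:8,r3:9,r4:Add3
c7: CDB Add1=2 | r0:Mul1,r1:3,r2:8,r3:9,r4:Add3
c8: - | r0:Mul1,r1:3,r2:8,r3:9,r4:Add3
c9: CDB Add3=10 | r0:Mul1,r1:3,r2:8,r3:9,r4:10
c10: CDB Mul1=64 | r0:64,r1:3,r2:8,r3:9,r4:10

STATUS = VALUE 10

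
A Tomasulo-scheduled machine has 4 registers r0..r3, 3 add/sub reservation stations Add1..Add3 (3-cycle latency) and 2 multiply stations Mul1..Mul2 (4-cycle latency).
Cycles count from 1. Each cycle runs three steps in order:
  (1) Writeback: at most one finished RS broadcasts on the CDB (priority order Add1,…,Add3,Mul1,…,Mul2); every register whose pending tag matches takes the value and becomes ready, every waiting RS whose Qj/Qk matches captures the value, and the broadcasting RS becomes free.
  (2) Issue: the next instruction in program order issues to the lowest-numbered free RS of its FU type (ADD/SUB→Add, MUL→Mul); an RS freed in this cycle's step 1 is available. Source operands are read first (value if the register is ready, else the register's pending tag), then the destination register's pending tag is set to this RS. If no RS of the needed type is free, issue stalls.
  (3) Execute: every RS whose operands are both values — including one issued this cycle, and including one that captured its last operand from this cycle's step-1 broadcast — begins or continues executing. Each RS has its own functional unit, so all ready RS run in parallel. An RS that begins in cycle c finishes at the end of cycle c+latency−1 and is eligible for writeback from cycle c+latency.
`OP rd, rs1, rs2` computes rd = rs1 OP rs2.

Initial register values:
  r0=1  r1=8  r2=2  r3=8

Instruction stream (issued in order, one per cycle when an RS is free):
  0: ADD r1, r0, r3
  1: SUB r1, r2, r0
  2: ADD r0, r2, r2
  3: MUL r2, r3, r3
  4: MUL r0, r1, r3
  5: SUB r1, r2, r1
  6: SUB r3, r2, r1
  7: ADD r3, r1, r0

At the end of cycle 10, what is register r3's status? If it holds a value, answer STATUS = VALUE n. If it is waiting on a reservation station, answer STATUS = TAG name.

STATUS = TAG Add3

cycle 1: issue ADD r1<-Add1 // r0:1,r1:Add1,r2:2,r3:8
cycle 2: issue SUB r1<-Add2 // r0:1,r1:Add2,r2:2,r3:8
cycle 3: issue ADD r0<-Add3 // r0:Add3,r1:Add2,r2:2,r3:8
cycle 4: CDB Add1=9; issue MUL r2<-Mul1 // r0:Add3,r1:Add2,r2:Mul1,r3:8
cycle 5: CDB Add2=1; issue MUL r0<-Mul2 // r0:Mul2,r1:1,r2:Mul1,r3:8
cycle 6: CDB Add3=4; issue SUB r1<-Add1 // r0:Mul2,r1:Add1,r2:Mul1,r3:8
cycle 7: issue SUB r3<-Add2 // r0:Mul2,r1:Add1,r2:Mul1,r3:Add2
cycle 8: CDB Mul1=64; issue ADD r3<-Add3 // r0:Mul2,r1:Add1,r2:64,r3:Add3
cycle 9: CDB Mul2=8 // r0:8,r1:Add1,r2:64,r3:Add3
cycle 10: - // r0:8,r1:Add1,r2:64,r3:Add3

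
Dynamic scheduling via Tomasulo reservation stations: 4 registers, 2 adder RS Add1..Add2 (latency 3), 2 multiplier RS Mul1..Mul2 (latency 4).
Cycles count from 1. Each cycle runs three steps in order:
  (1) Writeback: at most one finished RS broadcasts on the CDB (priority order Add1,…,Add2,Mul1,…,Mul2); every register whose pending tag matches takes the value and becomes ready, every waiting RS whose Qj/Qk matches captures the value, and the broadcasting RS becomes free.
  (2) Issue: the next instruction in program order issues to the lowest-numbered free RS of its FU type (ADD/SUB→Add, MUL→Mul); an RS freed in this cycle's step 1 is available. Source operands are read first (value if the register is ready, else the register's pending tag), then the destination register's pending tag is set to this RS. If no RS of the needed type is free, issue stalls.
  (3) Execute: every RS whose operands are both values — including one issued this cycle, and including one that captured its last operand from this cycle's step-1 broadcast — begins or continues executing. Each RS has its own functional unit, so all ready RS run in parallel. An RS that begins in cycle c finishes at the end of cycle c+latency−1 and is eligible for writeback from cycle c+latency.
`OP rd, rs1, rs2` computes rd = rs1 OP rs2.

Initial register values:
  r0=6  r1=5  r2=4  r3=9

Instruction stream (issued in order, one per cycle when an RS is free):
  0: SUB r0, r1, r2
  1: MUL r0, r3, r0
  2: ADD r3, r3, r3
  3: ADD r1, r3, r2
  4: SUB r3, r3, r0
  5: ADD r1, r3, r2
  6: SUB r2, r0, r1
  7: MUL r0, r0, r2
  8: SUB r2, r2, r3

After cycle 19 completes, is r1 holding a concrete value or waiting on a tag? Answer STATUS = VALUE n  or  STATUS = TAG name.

cycle 1: issue SUB r0<-Add1 // r0:Add1,r1:5,r2:4,r3:9
cycle 2: issue MUL r0<-Mul1 // r0:Mul1,r1:5,r2:4,r3:9
cycle 3: issue ADD r3<-Add2 // r0:Mul1,r1:5,r2:4,r3:Add2
cycle 4: CDB Add1=1; issue ADD r1<-Add1 // r0:Mul1,r1:Add1,r2:4,r3:Add2
cycle 5: stall // r0:Mul1,r1:Add1,r2:4,r3:Add2
cycle 6: CDB Add2=18; issue SUB r3<-Add2 // r0:Mul1,r1:Add1,r2:4,r3:Add2
cycle 7: stall // r0:Mul1,r1:Add1,r2:4,r3:Add2
cycle 8: CDB Mul1=9; stall // r0:9,r1:Add1,r2:4,r3:Add2
cycle 9: CDB Add1=22; issue ADD r1<-Add1 // r0:9,r1:Add1,r2:4,r3:Add2
cycle 10: stall // r0:9,r1:Add1,r2:4,r3:Add2
cycle 11: CDB Add2=9; issue SUB r2<-Add2 // r0:9,r1:Add1,r2:Add2,r3:9
cycle 12: issue MUL r0<-Mul1 // r0:Mul1,r1:Add1,r2:Add2,r3:9
cycle 13: stall // r0:Mul1,r1:Add1,r2:Add2,r3:9
cycle 14: CDB Add1=13; issue SUB r2<-Add1 // r0:Mul1,r1:13,r2:Add1,r3:9
cycle 15: - // r0:Mul1,r1:13,r2:Add1,r3:9
cycle 16: - // r0:Mul1,r1:13,r2:Add1,r3:9
cycle 17: CDB Add2=-4 // r0:Mul1,r1:13,r2:Add1,r3:9
cycle 18: - // r0:Mul1,r1:13,r2:Add1,r3:9
cycle 19: - // r0:Mul1,r1:13,r2:Add1,r3:9

STATUS = VALUE 13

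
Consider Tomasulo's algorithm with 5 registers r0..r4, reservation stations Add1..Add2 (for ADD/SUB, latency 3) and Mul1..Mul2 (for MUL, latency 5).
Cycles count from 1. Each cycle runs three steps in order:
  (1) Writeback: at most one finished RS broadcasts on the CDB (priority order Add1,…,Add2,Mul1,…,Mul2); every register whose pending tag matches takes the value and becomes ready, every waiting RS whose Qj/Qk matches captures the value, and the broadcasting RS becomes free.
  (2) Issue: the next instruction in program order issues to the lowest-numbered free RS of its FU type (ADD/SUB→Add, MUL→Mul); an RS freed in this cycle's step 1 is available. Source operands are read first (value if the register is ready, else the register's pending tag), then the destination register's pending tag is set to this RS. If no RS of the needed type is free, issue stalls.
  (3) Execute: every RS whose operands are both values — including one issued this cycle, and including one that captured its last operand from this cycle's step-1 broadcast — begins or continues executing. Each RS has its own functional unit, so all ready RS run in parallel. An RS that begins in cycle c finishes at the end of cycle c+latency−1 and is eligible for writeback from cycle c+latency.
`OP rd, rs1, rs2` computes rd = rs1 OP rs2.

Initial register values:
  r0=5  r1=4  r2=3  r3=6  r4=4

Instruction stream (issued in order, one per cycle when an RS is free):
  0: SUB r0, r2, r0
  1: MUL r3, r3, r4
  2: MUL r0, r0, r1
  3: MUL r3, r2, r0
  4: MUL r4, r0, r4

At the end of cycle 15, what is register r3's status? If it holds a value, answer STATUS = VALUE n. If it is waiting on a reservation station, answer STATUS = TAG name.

STATUS = VALUE -24

c1: issue SUB r0<-Add1 | r0:Add1,r1:4,r2:3,r3:6,r4:4
c2: issue MUL r3<-Mul1 | r0:Add1,r1:4,r2:3,r3:Mul1,r4:4
c3: issue MUL r0<-Mul2 | r0:Mul2,r1:4,r2:3,r3:Mul1,r4:4
c4: CDB Add1=-2; stall | r0:Mul2,r1:4,r2:3,r3:Mul1,r4:4
c5: stall | r0:Mul2,r1:4,r2:3,r3:Mul1,r4:4
c6: stall | r0:Mul2,r1:4,r2:3,r3:Mul1,r4:4
c7: CDB Mul1=24; issue MUL r3<-Mul1 | r0:Mul2,r1:4,r2:3,r3:Mul1,r4:4
c8: stall | r0:Mul2,r1:4,r2:3,r3:Mul1,r4:4
c9: CDB Mul2=-8; issue MUL r4<-Mul2 | r0:-8,r1:4,r2:3,r3:Mul1,r4:Mul2
c10: - | r0:-8,r1:4,r2:3,r3:Mul1,r4:Mul2
c11: - | r0:-8,r1:4,r2:3,r3:Mul1,r4:Mul2
c12: - | r0:-8,r1:4,r2:3,r3:Mul1,r4:Mul2
c13: - | r0:-8,r1:4,r2:3,r3:Mul1,r4:Mul2
c14: CDB Mul1=-24 | r0:-8,r1:4,r2:3,r3:-24,r4:Mul2
c15: CDB Mul2=-32 | r0:-8,r1:4,r2:3,r3:-24,r4:-32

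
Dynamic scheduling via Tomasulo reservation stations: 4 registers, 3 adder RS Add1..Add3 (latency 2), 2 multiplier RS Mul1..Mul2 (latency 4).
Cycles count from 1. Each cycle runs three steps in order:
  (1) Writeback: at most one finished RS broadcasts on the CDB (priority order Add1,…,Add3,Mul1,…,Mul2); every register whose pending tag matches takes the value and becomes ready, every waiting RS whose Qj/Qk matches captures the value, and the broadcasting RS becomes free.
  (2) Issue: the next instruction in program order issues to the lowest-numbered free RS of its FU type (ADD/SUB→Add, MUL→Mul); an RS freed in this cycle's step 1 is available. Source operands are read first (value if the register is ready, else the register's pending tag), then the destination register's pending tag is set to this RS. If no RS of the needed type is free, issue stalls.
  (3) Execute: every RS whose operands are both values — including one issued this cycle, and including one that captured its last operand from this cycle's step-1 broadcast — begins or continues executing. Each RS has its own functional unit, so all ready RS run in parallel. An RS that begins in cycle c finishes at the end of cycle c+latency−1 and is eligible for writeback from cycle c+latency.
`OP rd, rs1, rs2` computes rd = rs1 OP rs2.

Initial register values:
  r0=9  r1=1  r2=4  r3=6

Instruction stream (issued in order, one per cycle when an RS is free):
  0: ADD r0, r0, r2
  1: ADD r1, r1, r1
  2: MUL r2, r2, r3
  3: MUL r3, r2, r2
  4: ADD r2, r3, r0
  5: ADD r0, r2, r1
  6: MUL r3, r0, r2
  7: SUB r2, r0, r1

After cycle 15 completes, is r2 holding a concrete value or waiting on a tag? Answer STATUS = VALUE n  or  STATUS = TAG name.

c1: issue ADD r0<-Add1 | r0:Add1,r1:1,r2:4,r3:6
c2: issue ADD r1<-Add2 | r0:Add1,r1:Add2,r2:4,r3:6
c3: CDB Add1=13; issue MUL r2<-Mul1 | r0:13,r1:Add2,r2:Mul1,r3:6
c4: CDB Add2=2; issue MUL r3<-Mul2 | r0:13,r1:2,r2:Mul1,r3:Mul2
c5: issue ADD r2<-Add1 | r0:13,r1:2,r2:Add1,r3:Mul2
c6: issue ADD r0<-Add2 | r0:Add2,r1:2,r2:Add1,r3:Mul2
c7: CDB Mul1=24; issue MUL r3<-Mul1 | r0:Add2,r1:2,r2:Add1,r3:Mul1
c8: issue SUB r2<-Add3 | r0:Add2,r1:2,r2:Add3,r3:Mul1
c9: - | r0:Add2,r1:2,r2:Add3,r3:Mul1
c10: - | r0:Add2,r1:2,r2:Add3,r3:Mul1
c11: CDB Mul2=576 | r0:Add2,r1:2,r2:Add3,r3:Mul1
c12: - | r0:Add2,r1:2,r2:Add3,r3:Mul1
c13: CDB Add1=589 | r0:Add2,r1:2,r2:Add3,r3:Mul1
c14: - | r0:Add2,r1:2,r2:Add3,r3:Mul1
c15: CDB Add2=591 | r0:591,r1:2,r2:Add3,r3:Mul1

STATUS = TAG Add3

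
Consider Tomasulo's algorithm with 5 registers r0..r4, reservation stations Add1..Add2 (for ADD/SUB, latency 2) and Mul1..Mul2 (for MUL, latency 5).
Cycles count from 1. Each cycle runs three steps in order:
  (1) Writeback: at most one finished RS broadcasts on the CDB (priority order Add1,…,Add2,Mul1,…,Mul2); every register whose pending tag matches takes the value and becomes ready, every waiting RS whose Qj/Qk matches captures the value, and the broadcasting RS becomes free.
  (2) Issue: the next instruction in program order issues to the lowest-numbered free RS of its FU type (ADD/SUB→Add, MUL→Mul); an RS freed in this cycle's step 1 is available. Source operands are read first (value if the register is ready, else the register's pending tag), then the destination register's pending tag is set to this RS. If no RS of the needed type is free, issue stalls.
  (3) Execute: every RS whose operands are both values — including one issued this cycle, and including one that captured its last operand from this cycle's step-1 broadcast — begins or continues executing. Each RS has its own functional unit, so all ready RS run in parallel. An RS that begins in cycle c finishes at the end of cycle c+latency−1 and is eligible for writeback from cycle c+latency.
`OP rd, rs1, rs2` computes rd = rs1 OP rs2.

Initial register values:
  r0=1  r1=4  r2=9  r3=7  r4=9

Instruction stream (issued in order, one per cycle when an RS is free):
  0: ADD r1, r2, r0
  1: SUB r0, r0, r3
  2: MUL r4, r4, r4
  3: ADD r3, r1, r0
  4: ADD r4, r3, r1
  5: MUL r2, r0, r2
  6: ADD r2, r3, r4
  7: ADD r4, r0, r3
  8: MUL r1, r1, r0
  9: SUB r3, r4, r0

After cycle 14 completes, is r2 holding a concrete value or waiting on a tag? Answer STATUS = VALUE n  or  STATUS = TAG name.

c1: issue ADD r1<-Add1 | r0:1,r1:Add1,r2:9,r3:7,r4:9
c2: issue SUB r0<-Add2 | r0:Add2,r1:Add1,r2:9,r3:7,r4:9
c3: CDB Add1=10; issue MUL r4<-Mul1 | r0:Add2,r1:10,r2:9,r3:7,r4:Mul1
c4: CDB Add2=-6; issue ADD r3<-Add1 | r0:-6,r1:10,r2:9,r3:Add1,r4:Mul1
c5: issue ADD r4<-Add2 | r0:-6,r1:10,r2:9,r3:Add1,r4:Add2
c6: CDB Add1=4; issue MUL r2<-Mul2 | r0:-6,r1:10,r2:Mul2,r3:4,r4:Add2
c7: issue ADD r2<-Add1 | r0:-6,r1:10,r2:Add1,r3:4,r4:Add2
c8: CDB Add2=14; issue ADD r4<-Add2 | r0:-6,r1:10,r2:Add1,r3:4,r4:Add2
c9: CDB Mul1=81; issue MUL r1<-Mul1 | r0:-6,r1:Mul1,r2:Add1,r3:4,r4:Add2
c10: CDB Add1=18; issue SUB r3<-Add1 | r0:-6,r1:Mul1,r2:18,r3:Add1,r4:Add2
c11: CDB Add2=-2 | r0:-6,r1:Mul1,r2:18,r3:Add1,r4:-2
c12: CDB Mul2=-54 | r0:-6,r1:Mul1,r2:18,r3:Add1,r4:-2
c13: CDB Add1=4 | r0:-6,r1:Mul1,r2:18,r3:4,r4:-2
c14: CDB Mul1=-60 | r0:-6,r1:-60,r2:18,r3:4,r4:-2

STATUS = VALUE 18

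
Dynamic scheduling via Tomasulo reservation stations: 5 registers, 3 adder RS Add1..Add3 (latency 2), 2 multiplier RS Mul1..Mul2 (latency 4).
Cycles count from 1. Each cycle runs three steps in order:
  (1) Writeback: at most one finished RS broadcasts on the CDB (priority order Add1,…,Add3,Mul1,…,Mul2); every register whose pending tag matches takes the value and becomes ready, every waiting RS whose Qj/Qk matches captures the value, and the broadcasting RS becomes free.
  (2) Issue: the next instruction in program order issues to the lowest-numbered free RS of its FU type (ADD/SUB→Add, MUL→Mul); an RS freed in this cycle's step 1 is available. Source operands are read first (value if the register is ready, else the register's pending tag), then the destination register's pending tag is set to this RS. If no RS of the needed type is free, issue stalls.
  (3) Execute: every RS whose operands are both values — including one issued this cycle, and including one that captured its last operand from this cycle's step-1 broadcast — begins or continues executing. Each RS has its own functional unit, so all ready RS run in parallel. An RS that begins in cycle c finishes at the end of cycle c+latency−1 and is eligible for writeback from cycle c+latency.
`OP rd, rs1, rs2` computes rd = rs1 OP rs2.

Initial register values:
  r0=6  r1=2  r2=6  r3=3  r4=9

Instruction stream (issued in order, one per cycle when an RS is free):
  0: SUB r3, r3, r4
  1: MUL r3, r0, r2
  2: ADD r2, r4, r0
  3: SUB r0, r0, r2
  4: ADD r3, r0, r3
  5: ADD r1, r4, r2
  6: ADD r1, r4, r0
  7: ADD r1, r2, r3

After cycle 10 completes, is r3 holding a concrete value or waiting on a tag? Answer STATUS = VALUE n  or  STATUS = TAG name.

STATUS = VALUE 27

cycle 1: issue SUB r3<-Add1 // r0:6,r1:2,r2:6,r3:Add1,r4:9
cycle 2: issue MUL r3<-Mul1 // r0:6,r1:2,r2:6,r3:Mul1,r4:9
cycle 3: CDB Add1=-6; issue ADD r2<-Add1 // r0:6,r1:2,r2:Add1,r3:Mul1,r4:9
cycle 4: issue SUB r0<-Add2 // r0:Add2,r1:2,r2:Add1,r3:Mul1,r4:9
cycle 5: CDB Add1=15; issue ADD r3<-Add1 // r0:Add2,r1:2,r2:15,r3:Add1,r4:9
cycle 6: CDB Mul1=36; issue ADD r1<-Add3 // r0:Add2,r1:Add3,r2:15,r3:Add1,r4:9
cycle 7: CDB Add2=-9; issue ADD r1<-Add2 // r0:-9,r1:Add2,r2:15,r3:Add1,r4:9
cycle 8: CDB Add3=24; issue ADD r1<-Add3 // r0:-9,r1:Add3,r2:15,r3:Add1,r4:9
cycle 9: CDB Add1=27 // r0:-9,r1:Add3,r2:15,r3:27,r4:9
cycle 10: CDB Add2=0 // r0:-9,r1:Add3,r2:15,r3:27,r4:9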